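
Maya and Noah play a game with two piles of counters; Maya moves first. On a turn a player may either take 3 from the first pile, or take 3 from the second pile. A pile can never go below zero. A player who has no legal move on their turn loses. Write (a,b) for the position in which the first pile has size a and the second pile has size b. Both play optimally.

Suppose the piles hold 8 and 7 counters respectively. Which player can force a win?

Positions with no move are L. A position that does have a move is losing for the player to move precisely when every available move leads to a winning position for the opponent. Fill in the labels:
No move ever increases a pile, so every position that can arise here has a ≤ 8 and b ≤ 7; it is enough to label the cells with 0 ≤ a ≤ 8 and 0 ≤ b ≤ 7.
Every move lowers a or b (never raises either), so fill the grid row by row in increasing a, and left to right within a row: each cell's successors are then already labelled.
      b=0  b=1  b=2  b=3  b=4  b=5  b=6  b=7
a=0:    L    L    L    W    W    W    L    L
a=1:    L    L    L    W    W    W    L    L
a=2:    L    L    L    W    W    W    L    L
a=3:    W    W    W    L    L    L    W    W
a=4:    W    W    W    L    L    L    W    W
a=5:    W    W    W    L    L    L    W    W
a=6:    L    L    L    W    W    W    L    L
a=7:    L    L    L    W    W    W    L    L
a=8:    L    L    L    W    W    W    L    L
Cells with no legal move (terminal, hence L): (0,0), (0,1), (0,2), (1,0), (1,1), (1,2), (2,0), (2,1), (2,2).
The remaining L cells, each justified by listing all of its moves:
(0,6): L (sole option (0,3)(W) is W)
(0,7): L (sole option (0,4)(W) is W)
(1,6): L (sole option (1,3)(W) is W)
(1,7): L (sole option (1,4)(W) is W)
(2,6): L (sole option (2,3)(W) is W)
(2,7): L (sole option (2,4)(W) is W)
(3,3): L (options (0,3)(W), (3,0)(W) are all W)
(3,4): L (options (0,4)(W), (3,1)(W) are all W)
(3,5): L (options (0,5)(W), (3,2)(W) are all W)
(4,3): L (options (1,3)(W), (4,0)(W) are all W)
(4,4): L (options (1,4)(W), (4,1)(W) are all W)
(4,5): L (options (1,5)(W), (4,2)(W) are all W)
(5,3): L (options (2,3)(W), (5,0)(W) are all W)
(5,4): L (options (2,4)(W), (5,1)(W) are all W)
(5,5): L (options (2,5)(W), (5,2)(W) are all W)
(6,0): L (sole option (3,0)(W) is W)
(6,1): L (sole option (3,1)(W) is W)
(6,2): L (sole option (3,2)(W) is W)
(6,6): L (options (3,6)(W), (6,3)(W) are all W)
(6,7): L (options (3,7)(W), (6,4)(W) are all W)
(7,0): L (sole option (4,0)(W) is W)
(7,1): L (sole option (4,1)(W) is W)
(7,2): L (sole option (4,2)(W) is W)
(7,6): L (options (4,6)(W), (7,3)(W) are all W)
(7,7): L (options (4,7)(W), (7,4)(W) are all W)
(8,0): L (sole option (5,0)(W) is W)
(8,1): L (sole option (5,1)(W) is W)
(8,2): L (sole option (5,2)(W) is W)
(8,6): L (options (5,6)(W), (8,3)(W) are all W)
(8,7): L (options (5,7)(W), (8,4)(W) are all W)
Every other cell has at least one move into one of the L cells above, so it is W.
The starting position (8,7) is L: whatever Maya does, the opponent receives a W position.

Noah wins.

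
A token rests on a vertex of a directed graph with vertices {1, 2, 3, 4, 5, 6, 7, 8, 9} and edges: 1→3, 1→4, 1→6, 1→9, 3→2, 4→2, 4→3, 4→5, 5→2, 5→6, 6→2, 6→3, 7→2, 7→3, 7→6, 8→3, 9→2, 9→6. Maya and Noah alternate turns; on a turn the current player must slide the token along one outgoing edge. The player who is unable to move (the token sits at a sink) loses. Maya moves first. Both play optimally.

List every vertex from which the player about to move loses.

Work bottom-up. With no move the player to move loses. Otherwise the position is W if at least one move leads to an L position for the opponent, and L if every move leads to a W.
Every edge goes from a vertex to one that appears earlier in the order 2, 3, 6, 5, 7, 9, 4, 8, 1, so processing vertices in that order labels each vertex after all of its successors.
2: no outgoing edge → L
3: W (go to 2, an L position)
6: W (go to 2, an L position)
5: W (go to 2, an L position)
7: W (go to 2, an L position)
9: W (go to 2, an L position)
4: W (go to 2, an L position)
8: L (sole option 3(W) is W)
1: L (options 4(W), 9(W), 6(W), 3(W) are all W)
Reading off the rows marked L gives the requested list; there are 3 such vertices.

1, 2, 8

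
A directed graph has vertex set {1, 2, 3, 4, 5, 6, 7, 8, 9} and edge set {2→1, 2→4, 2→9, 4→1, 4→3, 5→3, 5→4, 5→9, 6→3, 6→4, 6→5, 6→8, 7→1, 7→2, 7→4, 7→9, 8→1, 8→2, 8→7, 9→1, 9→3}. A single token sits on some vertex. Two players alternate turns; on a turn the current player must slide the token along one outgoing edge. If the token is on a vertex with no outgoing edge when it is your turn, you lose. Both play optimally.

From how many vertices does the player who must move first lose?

Label each position W (a win for the player to move) or L (a loss). A position with no legal move is L; any other position is W exactly when some move reaches an L, and L when every move reaches a W.
Every edge goes from a vertex to one that appears earlier in the order 1, 3, 4, 9, 2, 7, 8, 5, 6, so processing vertices in that order labels each vertex after all of its successors.
1: no outgoing edge → L
3: no outgoing edge → L
4: W (go to 3, an L position)
9: W (go to 3, an L position)
2: W (go to 1, an L position)
7: W (go to 1, an L position)
8: W (go to 1, an L position)
5: W (go to 3, an L position)
6: W (go to 3, an L position)
The L vertices are 1, 3; that is 2 in all.

2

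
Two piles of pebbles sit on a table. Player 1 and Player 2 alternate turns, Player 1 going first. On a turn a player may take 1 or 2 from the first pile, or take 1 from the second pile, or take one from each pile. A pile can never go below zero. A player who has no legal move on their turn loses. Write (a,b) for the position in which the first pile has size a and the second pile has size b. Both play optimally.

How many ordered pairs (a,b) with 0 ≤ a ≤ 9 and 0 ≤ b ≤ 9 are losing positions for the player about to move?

Label each position W (a win for the player to move) or L (a loss). A position with no legal move is L; any other position is W exactly when some move reaches an L, and L when every move reaches a W.
Every move lowers a or b (never raises either), so fill the grid row by row in increasing a, and left to right within a row: each cell's successors are then already labelled.
      b=0  b=1  b=2  b=3  b=4  b=5  b=6  b=7  b=8  b=9
a=0:    L    W    L    W    L    W    L    W    L    W
a=1:    W    W    W    W    W    W    W    W    W    W
a=2:    W    L    W    L    W    L    W    L    W    L
a=3:    L    W    W    W    W    W    W    W    W    W
a=4:    W    W    L    W    L    W    L    W    L    W
a=5:    W    L    W    W    W    W    W    W    W    W
a=6:    L    W    W    L    W    L    W    L    W    L
a=7:    W    W    L    W    W    W    W    W    W    W
a=8:    W    L    W    W    L    W    L    W    L    W
a=9:    L    W    W    L    W    W    W    W    W    W
Cells with no legal move (terminal, hence L): (0,0).
The remaining L cells, each justified by listing all of its moves:
(0,2): only reaches (0,1)(W), which is W → L
(0,4): only reaches (0,3)(W), which is W → L
(0,6): only reaches (0,5)(W), which is W → L
(0,8): only reaches (0,7)(W), which is W → L
(2,1): only reaches (1,1)(W), (0,1)(W), (2,0)(W), (1,0)(W), all W → L
(2,3): only reaches (1,3)(W), (0,3)(W), (2,2)(W), (1,2)(W), all W → L
(2,5): only reaches (1,5)(W), (0,5)(W), (2,4)(W), (1,4)(W), all W → L
(2,7): only reaches (1,7)(W), (0,7)(W), (2,6)(W), (1,6)(W), all W → L
(2,9): only reaches (1,9)(W), (0,9)(W), (2,8)(W), (1,8)(W), all W → L
(3,0): only reaches (2,0)(W), (1,0)(W), all W → L
(4,2): only reaches (3,2)(W), (2,2)(W), (4,1)(W), (3,1)(W), all W → L
(4,4): only reaches (3,4)(W), (2,4)(W), (4,3)(W), (3,3)(W), all W → L
(4,6): only reaches (3,6)(W), (2,6)(W), (4,5)(W), (3,5)(W), all W → L
(4,8): only reaches (3,8)(W), (2,8)(W), (4,7)(W), (3,7)(W), all W → L
(5,1): only reaches (4,1)(W), (3,1)(W), (5,0)(W), (4,0)(W), all W → L
(6,0): only reaches (5,0)(W), (4,0)(W), all W → L
(6,3): only reaches (5,3)(W), (4,3)(W), (6,2)(W), (5,2)(W), all W → L
(6,5): only reaches (5,5)(W), (4,5)(W), (6,4)(W), (5,4)(W), all W → L
(6,7): only reaches (5,7)(W), (4,7)(W), (6,6)(W), (5,6)(W), all W → L
(6,9): only reaches (5,9)(W), (4,9)(W), (6,8)(W), (5,8)(W), all W → L
(7,2): only reaches (6,2)(W), (5,2)(W), (7,1)(W), (6,1)(W), all W → L
(8,1): only reaches (7,1)(W), (6,1)(W), (8,0)(W), (7,0)(W), all W → L
(8,4): only reaches (7,4)(W), (6,4)(W), (8,3)(W), (7,3)(W), all W → L
(8,6): only reaches (7,6)(W), (6,6)(W), (8,5)(W), (7,5)(W), all W → L
(8,8): only reaches (7,8)(W), (6,8)(W), (8,7)(W), (7,7)(W), all W → L
(9,0): only reaches (8,0)(W), (7,0)(W), all W → L
(9,3): only reaches (8,3)(W), (7,3)(W), (9,2)(W), (8,2)(W), all W → L
Every other cell has at least one move into one of the L cells above, so it is W.
L cells per row: a=0: 5, a=1: 0, a=2: 5, a=3: 1, a=4: 4, a=5: 1, a=6: 5, a=7: 1, a=8: 4, a=9: 2; total 28.

28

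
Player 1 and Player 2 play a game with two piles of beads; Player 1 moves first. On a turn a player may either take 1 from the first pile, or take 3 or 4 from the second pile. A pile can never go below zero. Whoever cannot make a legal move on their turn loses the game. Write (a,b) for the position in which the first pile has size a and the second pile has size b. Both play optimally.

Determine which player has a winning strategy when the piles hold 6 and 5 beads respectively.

Player 1 wins.

Label each position W (a win for the player to move) or L (a loss). A position with no legal move is L; any other position is W exactly when some move reaches an L, and L when every move reaches a W.
No move ever increases a pile, so every position that can arise here has a ≤ 6 and b ≤ 5; it is enough to label the cells with 0 ≤ a ≤ 6 and 0 ≤ b ≤ 5.
Every move lowers a or b (never raises either), so fill the grid row by row in increasing a, and left to right within a row: each cell's successors are then already labelled.
      b=0  b=1  b=2  b=3  b=4  b=5
a=0:    L    L    L    W    W    W
a=1:    W    W    W    L    L    L
a=2:    L    L    L    W    W    W
a=3:    W    W    W    L    L    L
a=4:    L    L    L    W    W    W
a=5:    W    W    W    L    L    L
a=6:    L    L    L    W    W    W
Cells with no legal move (terminal, hence L): (0,0), (0,1), (0,2).
The remaining L cells, each justified by listing all of its moves:
(1,3): L (options (0,3)(W), (1,0)(W) are all W)
(1,4): L (options (0,4)(W), (1,1)(W), (1,0)(W) are all W)
(1,5): L (options (0,5)(W), (1,2)(W), (1,1)(W) are all W)
(2,0): L (sole option (1,0)(W) is W)
(2,1): L (sole option (1,1)(W) is W)
(2,2): L (sole option (1,2)(W) is W)
(3,3): L (options (2,3)(W), (3,0)(W) are all W)
(3,4): L (options (2,4)(W), (3,1)(W), (3,0)(W) are all W)
(3,5): L (options (2,5)(W), (3,2)(W), (3,1)(W) are all W)
(4,0): L (sole option (3,0)(W) is W)
(4,1): L (sole option (3,1)(W) is W)
(4,2): L (sole option (3,2)(W) is W)
(5,3): L (options (4,3)(W), (5,0)(W) are all W)
(5,4): L (options (4,4)(W), (5,1)(W), (5,0)(W) are all W)
(5,5): L (options (4,5)(W), (5,2)(W), (5,1)(W) are all W)
(6,0): L (sole option (5,0)(W) is W)
(6,1): L (sole option (5,1)(W) is W)
(6,2): L (sole option (5,2)(W) is W)
Every other cell has at least one move into one of the L cells above, so it is W.
From (6,5) Player 1 can move to (5,5), reaching an L position.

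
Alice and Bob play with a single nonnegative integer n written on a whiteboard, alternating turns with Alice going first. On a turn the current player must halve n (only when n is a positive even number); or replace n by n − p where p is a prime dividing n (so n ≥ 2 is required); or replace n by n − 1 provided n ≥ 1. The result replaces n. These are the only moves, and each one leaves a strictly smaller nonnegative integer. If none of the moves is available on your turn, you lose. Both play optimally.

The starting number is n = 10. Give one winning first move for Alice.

Compute win/loss labels from the base case upward. A position with no move is L. Any other position is W if it can reach an L in one move, else L.
n=0: no move → L
n=1: can move to 0, which is L ⇒ W
n=2: can move to 0, which is L ⇒ W
n=3: can move to 0, which is L ⇒ W
n=4: moves to 2(W), 3(W); every one is W ⇒ L
n=5: can move to 0, which is L ⇒ W
n=6: can move to 4, which is L ⇒ W
n=7: can move to 0, which is L ⇒ W
n=8: can move to 4, which is L ⇒ W
n=9: moves to 6(W), 8(W); every one is W ⇒ L
n=10: can move to 9, which is L ⇒ W
From 10, the L positions reachable in one move are: 9.

Move to 9.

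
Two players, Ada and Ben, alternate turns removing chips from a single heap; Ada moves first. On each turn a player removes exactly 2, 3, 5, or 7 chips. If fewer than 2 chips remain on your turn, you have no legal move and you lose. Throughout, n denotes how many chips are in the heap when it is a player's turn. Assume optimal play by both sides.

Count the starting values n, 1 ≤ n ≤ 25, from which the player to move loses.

Classify positions by backward induction: terminal positions (no move available) are L. From any other position, the mover wins iff some move reaches an L.
n=0: no move → L
n=1: no move → L
n=2: can move to 0, which is L ⇒ W
n=3: can move to 1, which is L ⇒ W
n=4: can move to 1, which is L ⇒ W
n=5: can move to 0, which is L ⇒ W
n=6: can move to 1, which is L ⇒ W
n=7: can move to 0, which is L ⇒ W
n=8: can move to 1, which is L ⇒ W
n=9: moves to 7(W), 6(W), 4(W), 2(W); every one is W ⇒ L
n=10: moves to 8(W), 7(W), 5(W), 3(W); every one is W ⇒ L
n=11: can move to 9, which is L ⇒ W
n=12: can move to 10, which is L ⇒ W
n=13: can move to 10, which is L ⇒ W
n=14: can move to 9, which is L ⇒ W
n=15: can move to 10, which is L ⇒ W
n=16: can move to 9, which is L ⇒ W
n=17: can move to 10, which is L ⇒ W
n=18: moves to 16(W), 15(W), 13(W), 11(W); every one is W ⇒ L
n=19: moves to 17(W), 16(W), 14(W), 12(W); every one is W ⇒ L
n=20: can move to 18, which is L ⇒ W
n=21: can move to 19, which is L ⇒ W
n=22: can move to 19, which is L ⇒ W
n=23: can move to 18, which is L ⇒ W
n=24: can move to 19, which is L ⇒ W
n=25: can move to 18, which is L ⇒ W
L entries with 1 ≤ n ≤ 25 (n=0 is outside the asked range and is not counted): n = 1, 9, 10, 18, 19; that makes 5.

5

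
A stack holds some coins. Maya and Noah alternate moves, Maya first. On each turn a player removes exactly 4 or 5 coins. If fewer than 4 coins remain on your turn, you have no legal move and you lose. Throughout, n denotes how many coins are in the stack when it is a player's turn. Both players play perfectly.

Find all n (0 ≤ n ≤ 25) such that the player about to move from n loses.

0, 1, 2, 3, 9, 10, 11, 12, 18, 19, 20, 21

Positions with no move are L. A position that does have a move is losing for the player to move precisely when every available move leads to a winning position for the opponent. Fill in the labels:
n=0: no move → L
n=1: no move → L
n=2: no move → L
n=3: no move → L
n=4: W (go to 0, an L position)
n=5: W (go to 1, an L position)
n=6: W (go to 2, an L position)
n=7: W (go to 3, an L position)
n=8: W (go to 3, an L position)
n=9: L (options 5(W), 4(W) are all W)
n=10: L (options 6(W), 5(W) are all W)
n=11: L (options 7(W), 6(W) are all W)
n=12: L (options 8(W), 7(W) are all W)
n=13: W (go to 9, an L position)
n=14: W (go to 10, an L position)
n=15: W (go to 11, an L position)
n=16: W (go to 12, an L position)
n=17: W (go to 12, an L position)
n=18: L (options 14(W), 13(W) are all W)
n=19: L (options 15(W), 14(W) are all W)
n=20: L (options 16(W), 15(W) are all W)
n=21: L (options 17(W), 16(W) are all W)
n=22: W (go to 18, an L position)
n=23: W (go to 19, an L position)
n=24: W (go to 20, an L position)
n=25: W (go to 21, an L position)
Reading off the rows marked L gives the requested list; there are 12 such values of n.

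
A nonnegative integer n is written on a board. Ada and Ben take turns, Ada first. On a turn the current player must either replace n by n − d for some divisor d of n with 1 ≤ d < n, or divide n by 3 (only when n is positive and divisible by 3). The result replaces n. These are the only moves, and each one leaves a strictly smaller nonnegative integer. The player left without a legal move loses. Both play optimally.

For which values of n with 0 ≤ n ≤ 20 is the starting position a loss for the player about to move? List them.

0, 1, 4, 7, 9, 11, 13, 15, 17, 19

Classify positions by backward induction: terminal positions (no move available) are L. From any other position, the mover wins iff some move reaches an L.
n=0: no move → L
n=1: no move → L
n=2: can move to 1, which is L ⇒ W
n=3: can move to 1, which is L ⇒ W
n=4: moves to 2(W), 3(W); every one is W ⇒ L
n=5: can move to 4, which is L ⇒ W
n=6: can move to 4, which is L ⇒ W
n=7: the only move is to 6(W), a W ⇒ L
n=8: can move to 4, which is L ⇒ W
n=9: moves to 3(W), 6(W), 8(W); every one is W ⇒ L
n=10: can move to 9, which is L ⇒ W
n=11: the only move is to 10(W), a W ⇒ L
n=12: can move to 4, which is L ⇒ W
n=13: the only move is to 12(W), a W ⇒ L
n=14: can move to 7, which is L ⇒ W
n=15: moves to 5(W), 10(W), 12(W), 14(W); every one is W ⇒ L
n=16: can move to 15, which is L ⇒ W
n=17: the only move is to 16(W), a W ⇒ L
n=18: can move to 9, which is L ⇒ W
n=19: the only move is to 18(W), a W ⇒ L
n=20: can move to 15, which is L ⇒ W
The losing starting values of n are exactly the entries labelled L in this table (10 of them).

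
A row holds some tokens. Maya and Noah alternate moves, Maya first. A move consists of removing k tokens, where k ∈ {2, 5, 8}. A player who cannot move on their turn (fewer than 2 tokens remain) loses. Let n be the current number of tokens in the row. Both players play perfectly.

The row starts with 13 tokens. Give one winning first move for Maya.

Classify positions by backward induction: terminal positions (no move available) are L. From any other position, the mover wins iff some move reaches an L.
n=0: no move → L
n=1: no move → L
n=2: →0(L), so W
n=3: →1(L), so W
n=4: →2(W) only, which is W, so L
n=5: →0(L), so W
n=6: →4(L), so W
n=7: →5(W), 2(W) — all W, so L
n=8: →0(L), so W
n=9: →7(L), so W
n=10: →8(W), 5(W), 2(W) — all W, so L
n=11: →9(W), 6(W), 3(W) — all W, so L
n=12: →10(L), so W
n=13: →11(L), so W
From 13, the L positions reachable in one move are: 11.

Remove 2, leaving 11.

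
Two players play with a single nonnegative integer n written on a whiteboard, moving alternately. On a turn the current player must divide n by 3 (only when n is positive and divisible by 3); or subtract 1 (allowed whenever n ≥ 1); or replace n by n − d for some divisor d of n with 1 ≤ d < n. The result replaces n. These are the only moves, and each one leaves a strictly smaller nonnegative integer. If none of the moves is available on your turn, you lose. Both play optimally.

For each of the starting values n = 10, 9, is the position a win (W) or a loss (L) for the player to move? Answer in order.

Classify positions by backward induction: terminal positions (no move available) are L. From any other position, the mover wins iff some move reaches an L.
n=0: no move → L
n=1: →0(L), so W
n=2: →1(W) only, which is W, so L
n=3: →2(L), so W
n=4: →2(L), so W
n=5: →4(W) only, which is W, so L
n=6: →2(L), so W
n=7: →6(W) only, which is W, so L
n=8: →7(L), so W
n=9: →3(W), 6(W), 8(W) — all W, so L
n=10: →5(L), so W

10: W, 9: L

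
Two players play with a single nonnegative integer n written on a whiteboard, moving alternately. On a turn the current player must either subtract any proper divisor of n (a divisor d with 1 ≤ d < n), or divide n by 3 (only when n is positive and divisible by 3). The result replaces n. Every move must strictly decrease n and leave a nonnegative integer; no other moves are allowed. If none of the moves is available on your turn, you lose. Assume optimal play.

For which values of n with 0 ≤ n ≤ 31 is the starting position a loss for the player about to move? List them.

Use the standard recursion: the mover loses at a terminal position; elsewhere, the mover wins exactly when some move hands the opponent an L position.
n=0: no move → L
n=1: no move → L
n=2: W (go to 1, an L position)
n=3: W (go to 1, an L position)
n=4: L (options 2(W), 3(W) are all W)
n=5: W (go to 4, an L position)
n=6: W (go to 4, an L position)
n=7: L (sole option 6(W) is W)
n=8: W (go to 4, an L position)
n=9: L (options 3(W), 6(W), 8(W) are all W)
n=10: W (go to 9, an L position)
n=11: L (sole option 10(W) is W)
n=12: W (go to 4, an L position)
n=13: L (sole option 12(W) is W)
n=14: W (go to 7, an L position)
n=15: L (options 5(W), 10(W), 12(W), 14(W) are all W)
n=16: W (go to 15, an L position)
n=17: L (sole option 16(W) is W)
n=18: W (go to 9, an L position)
n=19: L (sole option 18(W) is W)
n=20: W (go to 15, an L position)
n=21: W (go to 7, an L position)
n=22: W (go to 11, an L position)
n=23: L (sole option 22(W) is W)
n=24: W (go to 23, an L position)
n=25: L (options 20(W), 24(W) are all W)
n=26: W (go to 13, an L position)
n=27: W (go to 9, an L position)
n=28: L (options 14(W), 21(W), 24(W), 26(W), 27(W) are all W)
n=29: W (go to 28, an L position)
n=30: W (go to 15, an L position)
n=31: L (sole option 30(W) is W)
The losing starting values of n are exactly the entries labelled L in this table (14 of them).

0, 1, 4, 7, 9, 11, 13, 15, 17, 19, 23, 25, 28, 31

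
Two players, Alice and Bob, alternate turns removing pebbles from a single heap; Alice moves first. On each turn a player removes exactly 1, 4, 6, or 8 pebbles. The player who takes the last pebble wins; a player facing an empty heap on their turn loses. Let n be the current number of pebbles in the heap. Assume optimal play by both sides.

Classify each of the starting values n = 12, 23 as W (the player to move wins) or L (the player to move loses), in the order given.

12: L, 23: W

Positions with no move are L. A position that does have a move is losing for the player to move precisely when every available move leads to a winning position for the opponent. Fill in the labels:
n=0: no move → L
n=1: reaches L-position 0 → W
n=2: only reaches 1(W), which is W → L
n=3: reaches L-position 2 → W
n=4: reaches L-position 0 → W
n=5: only reaches 4(W), 1(W), all W → L
n=6: reaches L-position 5 → W
n=7: only reaches 6(W), 3(W), 1(W), all W → L
n=8: reaches L-position 7 → W
n=9: reaches L-position 5 → W
n=10: reaches L-position 2 → W
n=11: reaches L-position 7 → W
n=12: only reaches 11(W), 8(W), 6(W), 4(W), all W → L
n=13: reaches L-position 12 → W
n=14: only reaches 13(W), 10(W), 8(W), 6(W), all W → L
n=15: reaches L-position 14 → W
n=16: reaches L-position 12 → W
n=17: only reaches 16(W), 13(W), 11(W), 9(W), all W → L
n=18: reaches L-position 17 → W
n=19: only reaches 18(W), 15(W), 13(W), 11(W), all W → L
n=20: reaches L-position 19 → W
n=21: reaches L-position 17 → W
n=22: reaches L-position 14 → W
n=23: reaches L-position 19 → W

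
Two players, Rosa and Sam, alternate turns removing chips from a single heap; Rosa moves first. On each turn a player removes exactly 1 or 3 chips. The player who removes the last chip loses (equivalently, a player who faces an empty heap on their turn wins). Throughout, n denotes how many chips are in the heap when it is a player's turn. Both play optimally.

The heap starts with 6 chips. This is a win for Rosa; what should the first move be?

Remove 1, leaving 5.

Compute win/loss labels from the base case upward. A position with no move is W. Any other position is W if it can reach an L in one move, else L.
n=0: no move; the opponent has just taken the last chip and therefore loses → W
n=1: →0(W) only, which is W, so L
n=2: →1(L), so W
n=3: →2(W), 0(W) — all W, so L
n=4: →3(L), so W
n=5: →4(W), 2(W) — all W, so L
n=6: →5(L), so W
From 6, the L positions reachable in one move are: 5, 3. Any move reaching one of these is winning.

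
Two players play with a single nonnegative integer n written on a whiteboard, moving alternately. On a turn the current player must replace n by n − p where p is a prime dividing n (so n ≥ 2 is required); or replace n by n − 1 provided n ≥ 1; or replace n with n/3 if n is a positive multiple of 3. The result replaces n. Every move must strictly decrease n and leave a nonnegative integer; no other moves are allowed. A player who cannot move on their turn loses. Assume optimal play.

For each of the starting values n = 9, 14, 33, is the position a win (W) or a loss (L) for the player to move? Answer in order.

9: W, 14: L, 33: W

Compute win/loss labels from the base case upward. A position with no move is L. Any other position is W if it can reach an L in one move, else L.
n=0: no move → L
n=1: reaches L-position 0 → W
n=2: reaches L-position 0 → W
n=3: reaches L-position 0 → W
n=4: only reaches 2(W), 3(W), all W → L
n=5: reaches L-position 0 → W
n=6: reaches L-position 4 → W
n=7: reaches L-position 0 → W
n=8: only reaches 6(W), 7(W), all W → L
n=9: reaches L-position 8 → W
n=10: reaches L-position 8 → W
n=11: reaches L-position 0 → W
n=12: reaches L-position 4 → W
n=13: reaches L-position 0 → W
n=14: only reaches 7(W), 12(W), 13(W), all W → L
n=15: reaches L-position 14 → W
n=16: reaches L-position 14 → W
n=17: reaches L-position 0 → W
n=18: only reaches 6(W), 15(W), 16(W), 17(W), all W → L
n=19: reaches L-position 0 → W
n=20: reaches L-position 18 → W
n=21: reaches L-position 14 → W
n=22: only reaches 11(W), 20(W), 21(W), all W → L
n=23: reaches L-position 0 → W
n=24: reaches L-position 8 → W
n=25: only reaches 20(W), 24(W), all W → L
n=26: reaches L-position 25 → W
n=27: only reaches 9(W), 24(W), 26(W), all W → L
n=28: reaches L-position 27 → W
n=29: reaches L-position 0 → W
n=30: reaches L-position 25 → W
n=31: reaches L-position 0 → W
n=32: only reaches 30(W), 31(W), all W → L
n=33: reaches L-position 22 → W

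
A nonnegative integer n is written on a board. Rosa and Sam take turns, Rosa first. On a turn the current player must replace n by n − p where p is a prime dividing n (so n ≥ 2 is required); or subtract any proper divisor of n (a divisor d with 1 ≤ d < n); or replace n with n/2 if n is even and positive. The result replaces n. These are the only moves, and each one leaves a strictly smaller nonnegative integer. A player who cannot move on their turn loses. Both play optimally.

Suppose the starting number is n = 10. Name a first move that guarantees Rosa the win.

Move to 9.

Label each position W (a win for the player to move) or L (a loss). A position with no legal move is L; any other position is W exactly when some move reaches an L, and L when every move reaches a W.
n=0: no move → L
n=1: no move → L
n=2: can move to 0, which is L ⇒ W
n=3: can move to 0, which is L ⇒ W
n=4: moves to 2(W), 3(W); every one is W ⇒ L
n=5: can move to 0, which is L ⇒ W
n=6: can move to 4, which is L ⇒ W
n=7: can move to 0, which is L ⇒ W
n=8: can move to 4, which is L ⇒ W
n=9: moves to 6(W), 8(W); every one is W ⇒ L
n=10: can move to 9, which is L ⇒ W
From 10, the L positions reachable in one move are: 9.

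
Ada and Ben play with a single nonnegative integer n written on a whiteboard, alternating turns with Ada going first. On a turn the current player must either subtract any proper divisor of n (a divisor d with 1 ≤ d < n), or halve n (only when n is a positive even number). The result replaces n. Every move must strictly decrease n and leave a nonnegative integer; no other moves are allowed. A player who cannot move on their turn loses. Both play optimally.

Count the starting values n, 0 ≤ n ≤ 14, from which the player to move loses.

8

Positions with no move are L. A position that does have a move is losing for the player to move precisely when every available move leads to a winning position for the opponent. Fill in the labels:
n=0: no move → L
n=1: no move → L
n=2: W (go to 1, an L position)
n=3: L (sole option 2(W) is W)
n=4: W (go to 3, an L position)
n=5: L (sole option 4(W) is W)
n=6: W (go to 3, an L position)
n=7: L (sole option 6(W) is W)
n=8: W (go to 7, an L position)
n=9: L (options 6(W), 8(W) are all W)
n=10: W (go to 5, an L position)
n=11: L (sole option 10(W) is W)
n=12: W (go to 9, an L position)
n=13: L (sole option 12(W) is W)
n=14: W (go to 7, an L position)
L entries with 0 ≤ n ≤ 14: n = 0, 1, 3, 5, 7, 9, 11, 13; that makes 8.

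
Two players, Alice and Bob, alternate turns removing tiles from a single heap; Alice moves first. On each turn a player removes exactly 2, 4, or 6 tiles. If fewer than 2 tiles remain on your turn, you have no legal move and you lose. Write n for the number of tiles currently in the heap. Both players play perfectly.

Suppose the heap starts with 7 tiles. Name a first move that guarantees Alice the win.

Remove 6, leaving 1.

Work bottom-up. With no move the player to move loses. Otherwise the position is W if at least one move leads to an L position for the opponent, and L if every move leads to a W.
n=0: no move → L
n=1: no move → L
n=2: W (go to 0, an L position)
n=3: W (go to 1, an L position)
n=4: W (go to 0, an L position)
n=5: W (go to 1, an L position)
n=6: W (go to 0, an L position)
n=7: W (go to 1, an L position)
From 7, the L positions reachable in one move are: 1.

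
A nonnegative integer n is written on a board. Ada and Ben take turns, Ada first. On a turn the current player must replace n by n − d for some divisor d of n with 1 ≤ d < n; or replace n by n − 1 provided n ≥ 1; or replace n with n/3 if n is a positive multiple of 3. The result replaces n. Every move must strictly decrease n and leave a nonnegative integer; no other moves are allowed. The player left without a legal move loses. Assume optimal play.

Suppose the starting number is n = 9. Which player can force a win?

Ben wins.

Positions with no move are L. A position that does have a move is losing for the player to move precisely when every available move leads to a winning position for the opponent. Fill in the labels:
n=0: no move → L
n=1: can move to 0, which is L ⇒ W
n=2: the only move is to 1(W), a W ⇒ L
n=3: can move to 2, which is L ⇒ W
n=4: can move to 2, which is L ⇒ W
n=5: the only move is to 4(W), a W ⇒ L
n=6: can move to 2, which is L ⇒ W
n=7: the only move is to 6(W), a W ⇒ L
n=8: can move to 7, which is L ⇒ W
n=9: moves to 3(W), 6(W), 8(W); every one is W ⇒ L
Every move from 9 reaches a W position, so the mover loses.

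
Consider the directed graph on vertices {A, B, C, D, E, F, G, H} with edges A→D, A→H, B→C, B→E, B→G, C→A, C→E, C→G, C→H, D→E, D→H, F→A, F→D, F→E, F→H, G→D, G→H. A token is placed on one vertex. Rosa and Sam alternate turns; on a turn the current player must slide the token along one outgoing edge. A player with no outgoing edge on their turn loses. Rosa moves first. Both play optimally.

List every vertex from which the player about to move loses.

Compute win/loss labels from the base case upward. A position with no move is L. Any other position is W if it can reach an L in one move, else L.
Every edge goes from a vertex to one that appears earlier in the order E, H, D, A, F, G, C, B, so processing vertices in that order labels each vertex after all of its successors.
E: no outgoing edge → L
H: no outgoing edge → L
D: can move to H, which is L ⇒ W
A: can move to H, which is L ⇒ W
F: can move to H, which is L ⇒ W
G: can move to H, which is L ⇒ W
C: can move to H, which is L ⇒ W
B: can move to E, which is L ⇒ W
The losing starting vertices are exactly the entries labelled L in this table (2 of them).

E, H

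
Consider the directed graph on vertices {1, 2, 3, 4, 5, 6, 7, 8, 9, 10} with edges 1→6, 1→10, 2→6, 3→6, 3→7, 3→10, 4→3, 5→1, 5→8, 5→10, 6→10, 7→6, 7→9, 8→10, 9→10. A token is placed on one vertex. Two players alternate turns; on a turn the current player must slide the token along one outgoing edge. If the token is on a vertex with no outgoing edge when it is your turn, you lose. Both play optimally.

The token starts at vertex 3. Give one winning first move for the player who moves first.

Use the standard recursion: the mover loses at a terminal position; elsewhere, the mover wins exactly when some move hands the opponent an L position.
Every edge goes from a vertex to one that appears earlier in the order 10, 6, 9, 1, 2, 8, 7, 3, 4, 5, so processing vertices in that order labels each vertex after all of its successors.
10: no outgoing edge → L
6: →10(L), so W
9: →10(L), so W
1: →10(L), so W
2: →6(W) only, which is W, so L
8: →10(L), so W
7: →9(W), 6(W) — all W, so L
3: →7(L), so W
4: →3(W) only, which is W, so L
5: →10(L), so W
From 3, the L positions reachable in one move are: 7, 10. Any move reaching one of these is winning.

Move to 7.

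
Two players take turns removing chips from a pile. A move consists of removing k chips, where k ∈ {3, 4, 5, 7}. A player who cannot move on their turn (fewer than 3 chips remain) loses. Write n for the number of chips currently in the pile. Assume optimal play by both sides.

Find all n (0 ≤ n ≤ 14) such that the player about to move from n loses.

Use the standard recursion: the mover loses at a terminal position; elsewhere, the mover wins exactly when some move hands the opponent an L position.
n=0: no move → L
n=1: no move → L
n=2: no move → L
n=3: W (go to 0, an L position)
n=4: W (go to 1, an L position)
n=5: W (go to 2, an L position)
n=6: W (go to 2, an L position)
n=7: W (go to 2, an L position)
n=8: W (go to 1, an L position)
n=9: W (go to 2, an L position)
n=10: L (options 7(W), 6(W), 5(W), 3(W) are all W)
n=11: L (options 8(W), 7(W), 6(W), 4(W) are all W)
n=12: L (options 9(W), 8(W), 7(W), 5(W) are all W)
n=13: W (go to 10, an L position)
n=14: W (go to 11, an L position)
Reading off the rows marked L gives the requested list; there are 6 such values of n.

0, 1, 2, 10, 11, 12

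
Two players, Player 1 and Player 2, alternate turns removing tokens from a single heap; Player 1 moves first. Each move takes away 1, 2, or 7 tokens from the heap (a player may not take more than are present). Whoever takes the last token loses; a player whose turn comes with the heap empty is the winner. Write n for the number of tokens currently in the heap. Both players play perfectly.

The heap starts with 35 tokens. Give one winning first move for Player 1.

Remove 1, leaving 34.

Classify positions by backward induction: terminal positions (no move available) are W. From any other position, the mover wins iff some move reaches an L.
n=0: no move; the opponent has just taken the last token and therefore loses → W
n=1: →0(W) only, which is W, so L
n=2: →1(L), so W
n=3: →1(L), so W
n=4: →3(W), 2(W) — all W, so L
n=5: →4(L), so W
n=6: →4(L), so W
n=7: →6(W), 5(W), 0(W) — all W, so L
n=8: →7(L), so W
n=9: →7(L), so W
n=10: →9(W), 8(W), 3(W) — all W, so L
n=11: →10(L), so W
n=12: →10(L), so W
n=13: →12(W), 11(W), 6(W) — all W, so L
n=14: →13(L), so W
n=15: →13(L), so W
n=16: →15(W), 14(W), 9(W) — all W, so L
n=17: →16(L), so W
n=18: →16(L), so W
n=19: →18(W), 17(W), 12(W) — all W, so L
n=20: →19(L), so W
n=21: →19(L), so W
n=22: →21(W), 20(W), 15(W) — all W, so L
n=23: →22(L), so W
n=24: →22(L), so W
n=25: →24(W), 23(W), 18(W) — all W, so L
n=26: →25(L), so W
n=27: →25(L), so W
n=28: →27(W), 26(W), 21(W) — all W, so L
n=29: →28(L), so W
n=30: →28(L), so W
n=31: →30(W), 29(W), 24(W) — all W, so L
n=32: →31(L), so W
n=33: →31(L), so W
n=34: →33(W), 32(W), 27(W) — all W, so L
n=35: →34(L), so W
From 35, the L positions reachable in one move are: 34, 28. Any move reaching one of these is winning.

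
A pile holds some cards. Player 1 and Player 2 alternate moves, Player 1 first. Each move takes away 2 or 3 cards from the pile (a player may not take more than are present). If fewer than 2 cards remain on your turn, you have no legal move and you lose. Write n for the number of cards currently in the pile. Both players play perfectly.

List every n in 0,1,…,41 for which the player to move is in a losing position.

Use the standard recursion: the mover loses at a terminal position; elsewhere, the mover wins exactly when some move hands the opponent an L position.
n=0: no move → L
n=1: no move → L
n=2: W (go to 0, an L position)
n=3: W (go to 1, an L position)
n=4: W (go to 1, an L position)
n=5: L (options 3(W), 2(W) are all W)
n=6: L (options 4(W), 3(W) are all W)
n=7: W (go to 5, an L position)
n=8: W (go to 6, an L position)
n=9: W (go to 6, an L position)
n=10: L (options 8(W), 7(W) are all W)
n=11: L (options 9(W), 8(W) are all W)
n=12: W (go to 10, an L position)
n=13: W (go to 11, an L position)
n=14: W (go to 11, an L position)
n=15: L (options 13(W), 12(W) are all W)
n=16: L (options 14(W), 13(W) are all W)
n=17: W (go to 15, an L position)
n=18: W (go to 16, an L position)
n=19: W (go to 16, an L position)
n=20: L (options 18(W), 17(W) are all W)
n=21: L (options 19(W), 18(W) are all W)
n=22: W (go to 20, an L position)
n=23: W (go to 21, an L position)
n=24: W (go to 21, an L position)
n=25: L (options 23(W), 22(W) are all W)
n=26: L (options 24(W), 23(W) are all W)
n=27: W (go to 25, an L position)
n=28: W (go to 26, an L position)
n=29: W (go to 26, an L position)
n=30: L (options 28(W), 27(W) are all W)
n=31: L (options 29(W), 28(W) are all W)
n=32: W (go to 30, an L position)
n=33: W (go to 31, an L position)
n=34: W (go to 31, an L position)
n=35: L (options 33(W), 32(W) are all W)
n=36: L (options 34(W), 33(W) are all W)
n=37: W (go to 35, an L position)
n=38: W (go to 36, an L position)
n=39: W (go to 36, an L position)
n=40: L (options 38(W), 37(W) are all W)
n=41: L (options 39(W), 38(W) are all W)
Reading off the rows marked L gives the requested list; there are 18 such values of n.

0, 1, 5, 6, 10, 11, 15, 16, 20, 21, 25, 26, 30, 31, 35, 36, 40, 41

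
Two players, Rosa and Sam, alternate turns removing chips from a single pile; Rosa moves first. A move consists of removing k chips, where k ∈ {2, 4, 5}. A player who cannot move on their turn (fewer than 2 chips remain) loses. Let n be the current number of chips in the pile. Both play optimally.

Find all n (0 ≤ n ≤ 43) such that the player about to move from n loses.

0, 1, 7, 8, 14, 15, 21, 22, 28, 29, 35, 36, 42, 43

Work bottom-up. With no move the player to move loses. Otherwise the position is W if at least one move leads to an L position for the opponent, and L if every move leads to a W.
n=0: no move → L
n=1: no move → L
n=2: can move to 0, which is L ⇒ W
n=3: can move to 1, which is L ⇒ W
n=4: can move to 0, which is L ⇒ W
n=5: can move to 1, which is L ⇒ W
n=6: can move to 1, which is L ⇒ W
n=7: moves to 5(W), 3(W), 2(W); every one is W ⇒ L
n=8: moves to 6(W), 4(W), 3(W); every one is W ⇒ L
n=9: can move to 7, which is L ⇒ W
n=10: can move to 8, which is L ⇒ W
n=11: can move to 7, which is L ⇒ W
n=12: can move to 8, which is L ⇒ W
n=13: can move to 8, which is L ⇒ W
n=14: moves to 12(W), 10(W), 9(W); every one is W ⇒ L
n=15: moves to 13(W), 11(W), 10(W); every one is W ⇒ L
n=16: can move to 14, which is L ⇒ W
n=17: can move to 15, which is L ⇒ W
n=18: can move to 14, which is L ⇒ W
n=19: can move to 15, which is L ⇒ W
n=20: can move to 15, which is L ⇒ W
n=21: moves to 19(W), 17(W), 16(W); every one is W ⇒ L
n=22: moves to 20(W), 18(W), 17(W); every one is W ⇒ L
n=23: can move to 21, which is L ⇒ W
n=24: can move to 22, which is L ⇒ W
n=25: can move to 21, which is L ⇒ W
n=26: can move to 22, which is L ⇒ W
n=27: can move to 22, which is L ⇒ W
n=28: moves to 26(W), 24(W), 23(W); every one is W ⇒ L
n=29: moves to 27(W), 25(W), 24(W); every one is W ⇒ L
n=30: can move to 28, which is L ⇒ W
n=31: can move to 29, which is L ⇒ W
n=32: can move to 28, which is L ⇒ W
n=33: can move to 29, which is L ⇒ W
n=34: can move to 29, which is L ⇒ W
n=35: moves to 33(W), 31(W), 30(W); every one is W ⇒ L
n=36: moves to 34(W), 32(W), 31(W); every one is W ⇒ L
n=37: can move to 35, which is L ⇒ W
n=38: can move to 36, which is L ⇒ W
n=39: can move to 35, which is L ⇒ W
n=40: can move to 36, which is L ⇒ W
n=41: can move to 36, which is L ⇒ W
n=42: moves to 40(W), 38(W), 37(W); every one is W ⇒ L
n=43: moves to 41(W), 39(W), 38(W); every one is W ⇒ L
The losing starting values of n are exactly the entries labelled L in this table (14 of them).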